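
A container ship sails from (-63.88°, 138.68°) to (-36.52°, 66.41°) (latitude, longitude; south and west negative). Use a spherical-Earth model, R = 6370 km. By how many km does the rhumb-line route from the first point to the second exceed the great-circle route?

242 km

Great circle: cos σ = sin φ₁ sin φ₂ + cos φ₁ cos φ₂ cos Δλ,  σ = 0.8736 rad → d_gc = 5564.8 km
Rhumb line: Δψ = +0.7756, q = Δφ/Δψ = 0.6157, d_rh = R√(Δφ²+q²Δλ²) = 5807.2 km
Excess = 5807.2 − 5564.8 = 242.4 ≈ 242 km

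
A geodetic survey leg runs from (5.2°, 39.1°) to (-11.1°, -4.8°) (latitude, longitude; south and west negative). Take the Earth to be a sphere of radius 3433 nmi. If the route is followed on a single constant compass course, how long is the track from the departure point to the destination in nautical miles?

Δψ = ln[tan(π/4+φ₂/2)/tan(π/4+φ₁/2)] = -0.2858;  Δφ = -0.2845 rad,  Δλ = -0.7662 rad
q = Δφ/Δψ = 0.9953
d = R·√(Δφ² + q²Δλ²) = 3433·0.81392 = 2794 nmi

2794 nmi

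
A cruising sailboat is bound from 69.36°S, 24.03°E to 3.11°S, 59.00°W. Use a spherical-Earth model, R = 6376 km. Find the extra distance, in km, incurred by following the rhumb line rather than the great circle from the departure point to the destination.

Great circle: cos σ = sin φ₁ sin φ₂ + cos φ₁ cos φ₂ cos Δλ,  σ = 1.4772 rad → d_gc = 9418.5 km
Rhumb line: Δψ = +1.6489, q = Δφ/Δψ = 0.7012, d_rh = R√(Δφ²+q²Δλ²) = 9814.9 km
Excess = 9814.9 − 9418.5 = 396.4 ≈ 396 km

396 km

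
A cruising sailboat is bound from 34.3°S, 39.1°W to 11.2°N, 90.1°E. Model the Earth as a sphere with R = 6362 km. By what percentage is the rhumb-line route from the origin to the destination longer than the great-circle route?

Great circle: σ = 2.2416 rad → d_gc = Rσ = 14261.2 km
Rhumb: Δφ = +0.7941, Δλ = +2.2550, Δψ = +0.8347, q = Δφ/Δψ = 0.9514 → d_rh = R√(Δφ²+q²Δλ²) = 14553.5 km
Excess = (14553.5 − 14261.2) / 14261.2 = 292.3 / 14261.2 = 2.0496% ≈ 2.0%

2.0%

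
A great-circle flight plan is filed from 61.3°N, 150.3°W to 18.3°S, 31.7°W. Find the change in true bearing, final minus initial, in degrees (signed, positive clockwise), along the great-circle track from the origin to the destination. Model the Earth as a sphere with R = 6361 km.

+77.6°

Initial bearing θ₁ = atan2(sin Δλ cos φ₂, cos φ₁ sin φ₂ − sin φ₁ cos φ₂ cos Δλ) = 73.44°
Final bearing θ₂ = (initial bearing from the destination back to the start) + 180° = 151.00°
Δθ = θ₂ − θ₁ = +77.6°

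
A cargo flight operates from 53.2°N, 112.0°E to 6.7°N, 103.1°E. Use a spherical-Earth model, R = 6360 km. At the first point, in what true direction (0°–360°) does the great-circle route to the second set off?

N = sin Δλ·cos φ₂ = -0.1537;  D = cos φ₁ sin φ₂ − sin φ₁ cos φ₂ cos Δλ = -0.7158
initial course = atan2(N, D) = 192.12°

192.1°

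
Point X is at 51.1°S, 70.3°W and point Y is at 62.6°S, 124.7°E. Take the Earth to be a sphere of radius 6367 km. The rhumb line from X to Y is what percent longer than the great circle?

Great circle: σ = 1.1464 rad → d_gc = Rσ = 7299.0 km
Rhumb: Δφ = -0.2007, Δλ = -2.8798, Δψ = -0.3706, q = Δφ/Δψ = 0.5416 → d_rh = R√(Δφ²+q²Δλ²) = 10011.9 km
Excess = (10011.9 − 7299.0) / 7299.0 = 2712.9 / 7299.0 = 37.17% ≈ 37.2%

37.2%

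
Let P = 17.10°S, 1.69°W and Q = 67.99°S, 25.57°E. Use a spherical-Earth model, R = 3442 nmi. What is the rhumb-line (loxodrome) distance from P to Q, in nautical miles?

Rhumb course C = atan2(Δλ, Δψ) with Δψ = ln[tan(π/4+φ₂/2)/tan(π/4+φ₁/2)] = -1.3345, Δλ = +0.4758 → C = 160.38°
d = R·|Δφ| / |cos C| = 3442·0.88820 / 0.94193 = 3246 nmi

3246 nmi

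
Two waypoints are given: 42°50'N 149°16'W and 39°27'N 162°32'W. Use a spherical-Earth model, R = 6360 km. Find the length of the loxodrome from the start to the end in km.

1171 km

Δψ = ln[tan(π/4+φ₂/2)/tan(π/4+φ₁/2)] = -0.0784;  Δφ = -0.0591 rad,  Δλ = -0.2315 rad
q = Δφ/Δψ = 0.7528
d = R·√(Δφ² + q²Δλ²) = 6360·0.18404 = 1171 km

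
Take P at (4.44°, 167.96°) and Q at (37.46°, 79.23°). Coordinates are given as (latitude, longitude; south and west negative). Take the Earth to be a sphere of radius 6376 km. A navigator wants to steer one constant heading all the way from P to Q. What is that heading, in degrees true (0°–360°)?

292.1°

Meridional parts: M(φ₁)=+0.0776, M(φ₂)=+0.7061 → ΔM = +0.6285;  Δλ = -1.5486 rad
tan C = Δλ / ΔM = -2.4640 → C = 292.09°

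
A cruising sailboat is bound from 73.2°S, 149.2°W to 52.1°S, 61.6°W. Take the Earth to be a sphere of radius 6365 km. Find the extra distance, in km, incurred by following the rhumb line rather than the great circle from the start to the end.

376 km

Great circle: cos σ = sin φ₁ sin φ₂ + cos φ₁ cos φ₂ cos Δλ,  σ = 0.7031 rad → d_gc = 4475.2 km
Rhumb line: Δψ = +0.8438, q = Δφ/Δψ = 0.4364, d_rh = R√(Δφ²+q²Δλ²) = 4851.1 km
Excess = 4851.1 − 4475.2 = 375.9 ≈ 376 km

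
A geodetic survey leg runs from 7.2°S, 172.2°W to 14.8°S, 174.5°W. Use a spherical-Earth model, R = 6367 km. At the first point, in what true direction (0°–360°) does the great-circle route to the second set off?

196.3°

θ = atan2( sin Δλ·cos φ₂ ,  cos φ₁ sin φ₂ − sin φ₁ cos φ₂ cos Δλ )
  = atan2(-0.0388, -0.1324) = 196.34°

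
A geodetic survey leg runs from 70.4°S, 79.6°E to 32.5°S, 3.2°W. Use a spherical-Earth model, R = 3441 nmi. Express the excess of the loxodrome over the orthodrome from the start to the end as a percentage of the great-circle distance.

Great circle: σ = 0.9984 rad → d_gc = Rσ = 3435.6 nmi
Rhumb: Δφ = +0.6615, Δλ = -1.4451, Δψ = +1.1557, q = Δφ/Δψ = 0.5724 → d_rh = R√(Δφ²+q²Δλ²) = 3644.5 nmi
Excess = (3644.5 − 3435.6) / 3435.6 = 208.9 / 3435.6 = 6.08% ≈ 6.1%

6.1%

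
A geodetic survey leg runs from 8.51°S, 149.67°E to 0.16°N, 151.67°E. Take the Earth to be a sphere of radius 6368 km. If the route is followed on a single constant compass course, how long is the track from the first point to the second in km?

989 km

Rhumb course C = atan2(Δλ, Δψ) with Δψ = ln[tan(π/4+φ₂/2)/tan(π/4+φ₁/2)] = +0.1519, Δλ = +0.0349 → C = 12.94°
d = R·|Δφ| / |cos C| = 6368·0.15132 / 0.97459 = 989 km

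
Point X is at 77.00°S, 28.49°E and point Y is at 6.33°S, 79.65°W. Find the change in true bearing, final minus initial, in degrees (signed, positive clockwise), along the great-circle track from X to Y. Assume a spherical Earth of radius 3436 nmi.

At departure: θ₁ = atan2(sin Δλ cos φ₂, cos φ₁ sin φ₂ − sin φ₁ cos φ₂ cos Δλ) = 250.94°
At arrival: θ₂ = atan2(sin Δλ cos φ₁, −cos φ₂ sin φ₁ + sin φ₂ cos φ₁ cos Δλ) = 347.65°
Δθ = θ₂ − θ₁ = +96.7°

+96.7°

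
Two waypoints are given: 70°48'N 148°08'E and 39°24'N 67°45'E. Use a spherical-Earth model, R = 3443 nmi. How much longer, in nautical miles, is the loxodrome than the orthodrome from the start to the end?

Great circle: cos σ = sin φ₁ sin φ₂ + cos φ₁ cos φ₂ cos Δλ,  σ = 0.8739 rad → d_gc = 3008.7 nmi
Rhumb line: Δψ = -1.0277, q = Δφ/Δψ = 0.5332, d_rh = R√(Δφ²+q²Δλ²) = 3192.9 nmi
Excess = 3192.9 − 3008.7 = 184.2 ≈ 184 nmi

184 nmi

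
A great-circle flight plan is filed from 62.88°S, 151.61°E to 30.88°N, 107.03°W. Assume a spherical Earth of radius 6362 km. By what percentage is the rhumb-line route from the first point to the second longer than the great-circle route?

Great circle: σ = 2.1340 rad → d_gc = Rσ = 13576.3 km
Rhumb: Δφ = +1.6364, Δλ = +1.7691, Δψ = +1.9893, q = Δφ/Δψ = 0.8226 → d_rh = R√(Δφ²+q²Δλ²) = 13932.1 km
Excess = (13932.1 − 13576.3) / 13576.3 = 355.8 / 13576.3 = 2.62% ≈ 2.6%

2.6%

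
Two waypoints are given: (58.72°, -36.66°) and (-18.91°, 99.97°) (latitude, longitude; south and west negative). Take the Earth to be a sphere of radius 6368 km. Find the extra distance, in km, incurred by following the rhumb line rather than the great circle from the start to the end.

Great circle: cos σ = sin φ₁ sin φ₂ + cos φ₁ cos φ₂ cos Δλ,  σ = 2.2576 rad → d_gc = 14376.18 km
Rhumb line: Δψ = -1.6093, q = Δφ/Δψ = 0.8419, d_rh = R√(Δφ²+q²Δλ²) = 15423.73 km
Excess = 15423.73 − 14376.18 = 1047.55 ≈ 1048 km

1048 km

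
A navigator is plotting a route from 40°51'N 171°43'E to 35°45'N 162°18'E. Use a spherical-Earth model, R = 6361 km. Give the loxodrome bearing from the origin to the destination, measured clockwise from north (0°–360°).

235.4°

Meridional parts: M(φ₁)=+0.7824, M(φ₂)=+0.6689 → ΔM = -0.1135;  Δλ = -0.1644 rad
tan C = Δλ / ΔM = +1.4479 → C = 235.37°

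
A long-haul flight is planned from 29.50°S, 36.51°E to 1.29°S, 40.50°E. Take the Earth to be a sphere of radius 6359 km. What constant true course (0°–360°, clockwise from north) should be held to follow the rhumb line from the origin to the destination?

Meridional parts: M(φ₁)=-0.5393, M(φ₂)=-0.0225 → ΔM = +0.5167;  Δλ = +0.0696 rad
tan C = Δλ / ΔM = +0.1348 → C = 7.68°

7.7°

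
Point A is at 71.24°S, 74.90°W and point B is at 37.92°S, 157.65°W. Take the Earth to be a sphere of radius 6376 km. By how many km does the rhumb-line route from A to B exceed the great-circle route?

Great circle: cos σ = sin φ₁ sin φ₂ + cos φ₁ cos φ₂ cos Δλ,  σ = 0.9098 rad → d_gc = 5800.7 km
Rhumb line: Δψ = +1.0844, q = Δφ/Δψ = 0.5363, d_rh = R√(Δφ²+q²Δλ²) = 6175.3 km
Excess = 6175.3 − 5800.7 = 374.6 ≈ 375 km

375 km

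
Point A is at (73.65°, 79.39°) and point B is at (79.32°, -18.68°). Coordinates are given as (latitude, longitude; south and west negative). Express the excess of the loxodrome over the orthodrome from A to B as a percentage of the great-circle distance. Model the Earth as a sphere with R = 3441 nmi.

Great circle: σ = 0.3608 rad → d_gc = Rσ = 1241.5 nmi
Rhumb: Δφ = +0.0990, Δλ = -1.7116, Δψ = +0.4298, q = Δφ/Δψ = 0.2303 → d_rh = R√(Δφ²+q²Δλ²) = 1398.3 nmi
Excess = (1398.3 − 1241.5) / 1241.5 = 156.8 / 1241.5 = 12.63% ≈ 12.6%

12.6%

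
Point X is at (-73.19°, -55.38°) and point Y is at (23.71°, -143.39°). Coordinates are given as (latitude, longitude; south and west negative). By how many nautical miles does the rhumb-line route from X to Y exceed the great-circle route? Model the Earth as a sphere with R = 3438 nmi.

Great circle: cos σ = sin φ₁ sin φ₂ + cos φ₁ cos φ₂ cos Δλ,  σ = 1.9560 rad → d_gc = 6724.7 nmi
Rhumb line: Δψ = +2.3384, q = Δφ/Δψ = 0.7233, d_rh = R√(Δφ²+q²Δλ²) = 6956.7 nmi
Excess = 6956.7 − 6724.7 = 232.0 ≈ 232 nmi

232 nmi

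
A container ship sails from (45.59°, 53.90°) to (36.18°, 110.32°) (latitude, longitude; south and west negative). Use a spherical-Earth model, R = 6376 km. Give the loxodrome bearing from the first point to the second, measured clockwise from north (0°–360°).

102.5°

Meridional parts: M(φ₁)=+0.8960, M(φ₂)=+0.6782 → ΔM = -0.2178;  Δλ = +0.9847 rad
tan C = Δλ / ΔM = -4.5202 → C = 102.47°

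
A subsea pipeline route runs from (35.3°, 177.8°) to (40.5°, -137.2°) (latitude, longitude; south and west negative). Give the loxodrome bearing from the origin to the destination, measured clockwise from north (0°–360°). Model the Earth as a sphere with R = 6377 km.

81.7°

Δψ = ln[tan(π/4+φ₂/2)/tan(π/4+φ₁/2)] = +0.1151
Δλ = +0.7854 rad (taken the short way round)
course = atan2(Δλ, Δψ) = 81.66°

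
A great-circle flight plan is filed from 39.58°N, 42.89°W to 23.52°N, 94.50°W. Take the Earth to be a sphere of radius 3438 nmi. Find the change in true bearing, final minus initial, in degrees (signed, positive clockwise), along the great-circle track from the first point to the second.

-28.7°

Initial bearing θ₁ = atan2(sin Δλ cos φ₂, cos φ₁ sin φ₂ − sin φ₁ cos φ₂ cos Δλ) = 265.61°
Final bearing θ₂ = (initial bearing from the destination back to the start) + 180° = 236.94°
Δθ = θ₂ − θ₁ = -28.7°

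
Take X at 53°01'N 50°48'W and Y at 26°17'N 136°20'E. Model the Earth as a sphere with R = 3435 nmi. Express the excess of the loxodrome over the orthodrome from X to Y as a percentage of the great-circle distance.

32.3%

Great circle: σ = 1.7533 rad → d_gc = Rσ = 6022.6 nmi
Rhumb: Δφ = -0.4666, Δλ = -3.0171, Δψ = -0.6196, q = Δφ/Δψ = 0.7530 → d_rh = R√(Δφ²+q²Δλ²) = 7967.2 nmi
Excess = (7967.2 − 6022.6) / 6022.6 = 1944.6 / 6022.6 = 32.29% ≈ 32.3%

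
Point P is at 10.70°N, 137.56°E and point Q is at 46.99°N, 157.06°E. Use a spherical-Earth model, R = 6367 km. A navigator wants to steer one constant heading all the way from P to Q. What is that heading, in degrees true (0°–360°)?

24.6°

Δψ = ln[tan(π/4+φ₂/2)/tan(π/4+φ₁/2)] = +0.7435
Δλ = +0.3403 rad (taken the short way round)
course = atan2(Δλ, Δψ) = 24.60°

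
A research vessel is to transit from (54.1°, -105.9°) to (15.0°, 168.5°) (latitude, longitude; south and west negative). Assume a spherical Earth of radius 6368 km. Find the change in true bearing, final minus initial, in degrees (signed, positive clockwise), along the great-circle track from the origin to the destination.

Initial bearing θ₁ = atan2(sin Δλ cos φ₂, cos φ₁ sin φ₂ − sin φ₁ cos φ₂ cos Δλ) = 275.44°
Final bearing θ₂ = (initial bearing from the destination back to the start) + 180° = 217.18°
Δθ = θ₂ − θ₁ = -58.3°

-58.3°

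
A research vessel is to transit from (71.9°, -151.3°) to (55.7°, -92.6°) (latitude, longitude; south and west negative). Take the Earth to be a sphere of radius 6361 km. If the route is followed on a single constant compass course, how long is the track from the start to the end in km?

Δψ = ln[tan(π/4+φ₂/2)/tan(π/4+φ₁/2)] = -0.6614;  Δφ = -0.2827 rad,  Δλ = +1.0245 rad
q = Δφ/Δψ = 0.4275
d = R·√(Δφ² + q²Δλ²) = 6361·0.52132 = 3316 km

3316 km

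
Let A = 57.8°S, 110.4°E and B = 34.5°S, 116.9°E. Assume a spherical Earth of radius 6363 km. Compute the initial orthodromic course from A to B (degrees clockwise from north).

13.4°

θ = atan2( sin Δλ·cos φ₂ ,  cos φ₁ sin φ₂ − sin φ₁ cos φ₂ cos Δλ )
  = atan2(+0.0933, +0.3911) = 13.42°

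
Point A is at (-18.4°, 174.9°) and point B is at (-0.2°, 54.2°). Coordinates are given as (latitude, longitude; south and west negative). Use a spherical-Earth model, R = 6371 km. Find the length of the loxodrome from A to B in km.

13340 km

Δψ = ln[tan(π/4+φ₂/2)/tan(π/4+φ₁/2)] = +0.3233;  Δφ = +0.3176 rad,  Δλ = -2.1066 rad
q = Δφ/Δψ = 0.9825
d = R·√(Δφ² + q²Δλ²) = 6371·2.09392 = 13340 km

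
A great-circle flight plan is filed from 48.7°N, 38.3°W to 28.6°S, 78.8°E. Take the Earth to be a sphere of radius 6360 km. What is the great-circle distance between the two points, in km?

Haversine: a = sin²(Δφ/2)+cos φ₁ cos φ₂ sin²(Δλ/2) = 0.81180;  σ = 2·atan2(√a,√(1−a))
σ = 128.579° → d = Rσ = 6360·2.24413 = 14273 km

14273 km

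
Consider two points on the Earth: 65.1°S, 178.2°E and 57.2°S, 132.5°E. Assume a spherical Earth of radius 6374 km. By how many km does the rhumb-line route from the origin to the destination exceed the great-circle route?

53 km

Great circle: cos σ = sin φ₁ sin φ₂ + cos φ₁ cos φ₂ cos Δλ,  σ = 0.3983 rad → d_gc = 2538.7 km
Rhumb line: Δψ = +0.2875, q = Δφ/Δψ = 0.4796, d_rh = R√(Δφ²+q²Δλ²) = 2591.8 km
Excess = 2591.8 − 2538.7 = 53.1 ≈ 53 km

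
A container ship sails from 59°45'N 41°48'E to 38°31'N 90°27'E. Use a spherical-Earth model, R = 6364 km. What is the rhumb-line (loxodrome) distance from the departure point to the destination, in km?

4187 km

Rhumb course C = atan2(Δλ, Δψ) with Δψ = ln[tan(π/4+φ₂/2)/tan(π/4+φ₁/2)] = -0.5788, Δλ = +0.8491 → C = 124.28°
d = R·|Δφ| / |cos C| = 6364·0.37059 / 0.56324 = 4187 km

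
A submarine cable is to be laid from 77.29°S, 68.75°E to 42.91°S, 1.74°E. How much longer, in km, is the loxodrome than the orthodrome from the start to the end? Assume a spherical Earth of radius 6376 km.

215 km

Great circle: cos σ = sin φ₁ sin φ₂ + cos φ₁ cos φ₂ cos Δλ,  σ = 0.7567 rad → d_gc = 4824.7 km
Rhumb line: Δψ = +1.3642, q = Δφ/Δψ = 0.4399, d_rh = R√(Δφ²+q²Δλ²) = 5039.4 km
Excess = 5039.4 − 4824.7 = 214.7 ≈ 215 km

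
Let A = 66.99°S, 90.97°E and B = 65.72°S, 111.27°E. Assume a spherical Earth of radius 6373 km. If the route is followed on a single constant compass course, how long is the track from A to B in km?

Rhumb course C = atan2(Δλ, Δψ) with Δψ = ln[tan(π/4+φ₂/2)/tan(π/4+φ₁/2)] = +0.0553, Δλ = +0.3543 → C = 81.13°
d = R·|Δφ| / |cos C| = 6373·0.02217 / 0.15416 = 916 km

916 km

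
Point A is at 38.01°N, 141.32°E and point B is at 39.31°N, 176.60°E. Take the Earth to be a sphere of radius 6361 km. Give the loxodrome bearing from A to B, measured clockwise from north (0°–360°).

87.3°

Meridional parts: M(φ₁)=+0.7182, M(φ₂)=+0.7473 → ΔM = +0.0291;  Δλ = +0.6158 rad
tan C = Δλ / ΔM = +21.1905 → C = 87.30°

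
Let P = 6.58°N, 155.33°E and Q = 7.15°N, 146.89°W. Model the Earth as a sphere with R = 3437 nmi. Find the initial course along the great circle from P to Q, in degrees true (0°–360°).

85.7°

θ = atan2( sin Δλ·cos φ₂ ,  cos φ₁ sin φ₂ − sin φ₁ cos φ₂ cos Δλ )
  = atan2(+0.8394, +0.0630) = 85.71°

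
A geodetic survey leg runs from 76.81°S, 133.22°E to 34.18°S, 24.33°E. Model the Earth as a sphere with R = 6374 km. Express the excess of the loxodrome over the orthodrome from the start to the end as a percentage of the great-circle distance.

11.9%

Great circle: σ = 1.0635 rad → d_gc = Rσ = 6778.4 km
Rhumb: Δφ = +0.7440, Δλ = -1.9005, Δψ = +1.5220, q = Δφ/Δψ = 0.4888 → d_rh = R√(Δφ²+q²Δλ²) = 7586.7 km
Excess = (7586.7 − 6778.4) / 6778.4 = 808.3 / 6778.4 = 11.92% ≈ 11.9%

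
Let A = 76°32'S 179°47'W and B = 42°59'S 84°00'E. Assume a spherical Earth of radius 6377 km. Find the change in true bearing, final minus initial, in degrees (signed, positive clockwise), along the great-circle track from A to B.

+90.3°

At departure: θ₁ = atan2(sin Δλ cos φ₂, cos φ₁ sin φ₂ − sin φ₁ cos φ₂ cos Δλ) = 252.03°
At arrival: θ₂ = atan2(sin Δλ cos φ₁, −cos φ₂ sin φ₁ + sin φ₂ cos φ₁ cos Δλ) = 342.37°
Δθ = θ₂ − θ₁ = +90.3°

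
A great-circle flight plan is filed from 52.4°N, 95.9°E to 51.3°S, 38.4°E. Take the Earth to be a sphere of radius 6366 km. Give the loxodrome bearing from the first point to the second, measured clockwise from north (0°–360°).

Δψ = ln[tan(π/4+φ₂/2)/tan(π/4+φ₁/2)] = -2.1240
Δλ = -1.0036 rad (taken the short way round)
course = atan2(Δλ, Δψ) = 205.29°

205.3°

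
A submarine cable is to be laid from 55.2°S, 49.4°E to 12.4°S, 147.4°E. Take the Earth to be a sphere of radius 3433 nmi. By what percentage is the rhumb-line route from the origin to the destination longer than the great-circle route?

Great circle: σ = 1.4719 rad → d_gc = Rσ = 5053.0 nmi
Rhumb: Δφ = +0.7470, Δλ = +1.7104, Δψ = +0.9422, q = Δφ/Δψ = 0.7928 → d_rh = R√(Δφ²+q²Δλ²) = 5315.0 nmi
Excess = (5315.0 − 5053.0) / 5053.0 = 262.0 / 5053.0 = 5.19% ≈ 5.2%

5.2%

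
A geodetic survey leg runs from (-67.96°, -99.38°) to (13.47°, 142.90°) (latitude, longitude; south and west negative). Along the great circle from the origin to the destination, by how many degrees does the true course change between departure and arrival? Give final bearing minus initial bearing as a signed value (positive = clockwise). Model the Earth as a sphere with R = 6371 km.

Initial bearing θ₁ = atan2(sin Δλ cos φ₂, cos φ₁ sin φ₂ − sin φ₁ cos φ₂ cos Δλ) = 248.92°
Final bearing θ₂ = (initial bearing from the destination back to the start) + 180° = 338.90°
Δθ = θ₂ − θ₁ = +90.0°

+90.0°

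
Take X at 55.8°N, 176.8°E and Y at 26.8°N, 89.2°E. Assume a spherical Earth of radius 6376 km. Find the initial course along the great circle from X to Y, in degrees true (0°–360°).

N = sin Δλ·cos φ₂ = -0.8918;  D = cos φ₁ sin φ₂ − sin φ₁ cos φ₂ cos Δλ = +0.2225
initial course = atan2(N, D) = 284.01°

284.0°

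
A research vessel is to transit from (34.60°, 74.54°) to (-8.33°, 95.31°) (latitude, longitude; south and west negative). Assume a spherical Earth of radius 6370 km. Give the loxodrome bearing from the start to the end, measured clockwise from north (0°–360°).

155.4°

Δψ = ln[tan(π/4+φ₂/2)/tan(π/4+φ₁/2)] = -0.7902
Δλ = +0.3625 rad (taken the short way round)
course = atan2(Δλ, Δψ) = 155.36°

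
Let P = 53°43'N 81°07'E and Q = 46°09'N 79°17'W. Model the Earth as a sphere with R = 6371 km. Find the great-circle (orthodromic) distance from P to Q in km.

8756 km

Haversine: a = sin²(Δφ/2)+cos φ₁ cos φ₂ sin²(Δλ/2) = 0.40244;  σ = 2·atan2(√a,√(1−a))
σ = 78.749° → d = Rσ = 6371·1.37443 = 8756 km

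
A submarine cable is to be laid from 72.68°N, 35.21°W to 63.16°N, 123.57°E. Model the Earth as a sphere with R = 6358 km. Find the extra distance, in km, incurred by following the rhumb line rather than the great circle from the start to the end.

1790 km

Great circle: cos σ = sin φ₁ sin φ₂ + cos φ₁ cos φ₂ cos Δλ,  σ = 0.7576 rad → d_gc = 4816.6 km
Rhumb line: Δψ = -0.4489, q = Δφ/Δψ = 0.3701, d_rh = R√(Δφ²+q²Δλ²) = 6606.7 km
Excess = 6606.7 − 4816.6 = 1790.1 ≈ 1790 km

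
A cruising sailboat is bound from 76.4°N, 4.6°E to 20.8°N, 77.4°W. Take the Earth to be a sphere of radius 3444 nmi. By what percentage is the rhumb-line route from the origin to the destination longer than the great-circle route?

5.6%

Great circle: σ = 1.1856 rad → d_gc = Rσ = 4083.2 nmi
Rhumb: Δφ = -0.9704, Δλ = -1.4312, Δψ = -1.7553, q = Δφ/Δψ = 0.5528 → d_rh = R√(Δφ²+q²Δλ²) = 4312.1 nmi
Excess = (4312.1 − 4083.2) / 4083.2 = 228.9 / 4083.2 = 5.61% ≈ 5.6%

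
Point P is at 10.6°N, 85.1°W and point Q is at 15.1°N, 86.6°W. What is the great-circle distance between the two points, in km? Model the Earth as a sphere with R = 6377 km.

cos σ = sin φ₁ sin φ₂ + cos φ₁ cos φ₂ cos Δλ
      = sin(10.60°)sin(15.10°) + cos(10.60°)cos(15.10°)cos(-1.50°) = 0.9966
σ = 4.732° → d = Rσ = 6377·0.08258 = 527 km

527 km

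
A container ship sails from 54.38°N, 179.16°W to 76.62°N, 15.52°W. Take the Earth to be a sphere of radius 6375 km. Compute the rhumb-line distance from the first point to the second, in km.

Rhumb course C = atan2(Δλ, Δψ) with Δψ = ln[tan(π/4+φ₂/2)/tan(π/4+φ₁/2)] = +1.0075, Δλ = +2.8561 → C = 70.57°
d = R·|Δφ| / |cos C| = 6375·0.38816 / 0.33268 = 7438 km

7438 km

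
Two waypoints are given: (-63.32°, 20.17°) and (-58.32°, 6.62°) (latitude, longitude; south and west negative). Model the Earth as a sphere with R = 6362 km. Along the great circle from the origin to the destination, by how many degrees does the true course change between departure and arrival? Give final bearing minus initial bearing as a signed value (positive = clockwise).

+11.9°

At departure: θ₁ = atan2(sin Δλ cos φ₂, cos φ₁ sin φ₂ − sin φ₁ cos φ₂ cos Δλ) = 301.06°
At arrival: θ₂ = atan2(sin Δλ cos φ₁, −cos φ₂ sin φ₁ + sin φ₂ cos φ₁ cos Δλ) = 312.91°
Δθ = θ₂ − θ₁ = +11.9°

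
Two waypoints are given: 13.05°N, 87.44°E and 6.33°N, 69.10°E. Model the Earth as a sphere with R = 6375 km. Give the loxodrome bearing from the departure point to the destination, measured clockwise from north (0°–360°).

Meridional parts: M(φ₁)=+0.2298, M(φ₂)=+0.1107 → ΔM = -0.1191;  Δλ = -0.3201 rad
tan C = Δλ / ΔM = +2.6886 → C = 249.60°

249.6°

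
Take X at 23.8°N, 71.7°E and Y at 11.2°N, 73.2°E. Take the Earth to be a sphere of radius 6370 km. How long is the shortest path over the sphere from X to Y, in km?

1410 km

Haversine: a = sin²(Δφ/2)+cos φ₁ cos φ₂ sin²(Δλ/2) = 0.01220;  σ = 2·atan2(√a,√(1−a))
σ = 12.681° → d = Rσ = 6370·0.22132 = 1410 km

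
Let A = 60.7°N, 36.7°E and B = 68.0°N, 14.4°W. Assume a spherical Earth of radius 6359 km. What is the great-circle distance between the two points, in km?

Haversine: a = sin²(Δφ/2)+cos φ₁ cos φ₂ sin²(Δλ/2) = 0.03815;  σ = 2·atan2(√a,√(1−a))
σ = 22.528° → d = Rσ = 6359·0.39319 = 2500 km

2500 km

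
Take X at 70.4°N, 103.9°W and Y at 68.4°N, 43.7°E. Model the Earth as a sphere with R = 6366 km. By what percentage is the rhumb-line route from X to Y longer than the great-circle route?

31.5%

Great circle: σ = 0.6894 rad → d_gc = Rσ = 4388.6 km
Rhumb: Δφ = -0.0349, Δλ = +2.5761, Δψ = -0.0993, q = Δφ/Δψ = 0.3516 → d_rh = R√(Δφ²+q²Δλ²) = 5769.9 km
Excess = (5769.9 − 4388.6) / 4388.6 = 1381.3 / 4388.6 = 31.47% ≈ 31.5%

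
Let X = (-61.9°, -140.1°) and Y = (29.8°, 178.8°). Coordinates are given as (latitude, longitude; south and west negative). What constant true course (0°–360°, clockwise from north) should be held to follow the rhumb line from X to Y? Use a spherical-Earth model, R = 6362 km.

Δψ = ln[tan(π/4+φ₂/2)/tan(π/4+φ₁/2)] = +1.9306
Δλ = -0.7173 rad (taken the short way round)
course = atan2(Δλ, Δψ) = 339.62°

339.6°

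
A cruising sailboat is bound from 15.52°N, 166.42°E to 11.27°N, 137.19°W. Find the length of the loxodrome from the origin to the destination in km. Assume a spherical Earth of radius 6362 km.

6108 km

Δψ = ln[tan(π/4+φ₂/2)/tan(π/4+φ₁/2)] = -0.0763;  Δφ = -0.0742 rad,  Δλ = +0.9842 rad
q = Δφ/Δψ = 0.9725
d = R·√(Δφ² + q²Δλ²) = 6362·0.96004 = 6108 km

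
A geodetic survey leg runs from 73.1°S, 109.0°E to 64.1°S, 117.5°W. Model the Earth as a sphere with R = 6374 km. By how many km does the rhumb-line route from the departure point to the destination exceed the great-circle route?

1056 km

Great circle: cos σ = sin φ₁ sin φ₂ + cos φ₁ cos φ₂ cos Δλ,  σ = 0.6868 rad → d_gc = 4377.43 km
Rhumb line: Δψ = +0.4369, q = Δφ/Δψ = 0.3596, d_rh = R√(Δφ²+q²Δλ²) = 5432.94 km
Excess = 5432.94 − 4377.43 = 1055.51 ≈ 1056 km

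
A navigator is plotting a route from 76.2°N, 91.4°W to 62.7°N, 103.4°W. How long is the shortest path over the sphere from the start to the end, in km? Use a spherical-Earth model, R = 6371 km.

cos σ = sin φ₁ sin φ₂ + cos φ₁ cos φ₂ cos Δλ
      = sin(76.20°)sin(62.70°) + cos(76.20°)cos(62.70°)cos(-12.00°) = 0.9700
σ = 14.075° → d = Rσ = 6371·0.24565 = 1565 km

1565 km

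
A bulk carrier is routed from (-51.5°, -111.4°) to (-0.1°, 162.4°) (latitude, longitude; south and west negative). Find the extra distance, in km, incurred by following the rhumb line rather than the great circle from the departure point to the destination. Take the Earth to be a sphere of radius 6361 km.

Great circle: cos σ = sin φ₁ sin φ₂ + cos φ₁ cos φ₂ cos Δλ,  σ = 1.5282 rad → d_gc = 9720.6 km
Rhumb line: Δψ = +1.0503, q = Δφ/Δψ = 0.8541, d_rh = R√(Δφ²+q²Δλ²) = 9968.8 km
Excess = 9968.8 − 9720.6 = 248.2 ≈ 248 km

248 km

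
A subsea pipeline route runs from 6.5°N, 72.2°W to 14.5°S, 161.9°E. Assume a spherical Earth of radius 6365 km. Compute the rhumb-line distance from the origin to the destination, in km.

14068 km

Δψ = ln[tan(π/4+φ₂/2)/tan(π/4+φ₁/2)] = -0.3695;  Δφ = -0.3665 rad,  Δλ = -2.1974 rad
q = Δφ/Δψ = 0.9919
d = R·√(Δφ² + q²Δλ²) = 6365·2.21019 = 14068 km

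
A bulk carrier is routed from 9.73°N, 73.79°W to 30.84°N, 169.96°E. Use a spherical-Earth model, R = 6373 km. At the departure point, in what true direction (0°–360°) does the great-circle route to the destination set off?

θ = atan2( sin Δλ·cos φ₂ ,  cos φ₁ sin φ₂ − sin φ₁ cos φ₂ cos Δλ )
  = atan2(-0.7701, +0.5694) = 306.48°

306.5°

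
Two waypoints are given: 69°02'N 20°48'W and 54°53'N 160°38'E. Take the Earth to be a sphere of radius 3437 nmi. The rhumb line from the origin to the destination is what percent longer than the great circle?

Great circle: σ = 0.9788 rad → d_gc = Rσ = 3364.0 nmi
Rhumb: Δφ = -0.2470, Δλ = -3.1166, Δψ = -0.5365, q = Δφ/Δψ = 0.4603 → d_rh = R√(Δφ²+q²Δλ²) = 5003.3 nmi
Excess = (5003.3 − 3364.0) / 3364.0 = 1639.3 / 3364.0 = 48.73% ≈ 48.7%

48.7%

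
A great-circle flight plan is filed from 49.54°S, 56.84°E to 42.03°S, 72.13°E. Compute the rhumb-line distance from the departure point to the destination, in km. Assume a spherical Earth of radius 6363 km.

Δψ = ln[tan(π/4+φ₂/2)/tan(π/4+φ₁/2)] = +0.1884;  Δφ = +0.1311 rad,  Δλ = +0.2669 rad
q = Δφ/Δψ = 0.6958
d = R·√(Δφ² + q²Δλ²) = 6363·0.22728 = 1446 km

1446 km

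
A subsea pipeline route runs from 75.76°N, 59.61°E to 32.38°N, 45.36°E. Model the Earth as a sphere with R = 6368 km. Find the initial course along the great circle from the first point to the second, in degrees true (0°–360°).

θ = atan2( sin Δλ·cos φ₂ ,  cos φ₁ sin φ₂ − sin φ₁ cos φ₂ cos Δλ )
  = atan2(-0.2079, -0.6616) = 197.44°

197.4°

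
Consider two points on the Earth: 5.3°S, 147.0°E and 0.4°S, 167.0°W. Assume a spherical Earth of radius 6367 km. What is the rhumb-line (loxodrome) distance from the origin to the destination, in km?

5133 km

Δψ = ln[tan(π/4+φ₂/2)/tan(π/4+φ₁/2)] = +0.0857;  Δφ = +0.0855 rad,  Δλ = +0.8029 rad
q = Δφ/Δψ = 0.9985
d = R·√(Δφ² + q²Δλ²) = 6367·0.80616 = 5133 km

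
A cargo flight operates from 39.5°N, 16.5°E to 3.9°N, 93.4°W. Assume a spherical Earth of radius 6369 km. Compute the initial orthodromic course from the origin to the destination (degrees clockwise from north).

286.0°

N = sin Δλ·cos φ₂ = -0.9381;  D = cos φ₁ sin φ₂ − sin φ₁ cos φ₂ cos Δλ = +0.2685
initial course = atan2(N, D) = 285.97°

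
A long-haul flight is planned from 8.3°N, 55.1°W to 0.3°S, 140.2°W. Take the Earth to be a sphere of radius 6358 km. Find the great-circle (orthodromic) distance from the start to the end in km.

Haversine: a = sin²(Δφ/2)+cos φ₁ cos φ₂ sin²(Δλ/2) = 0.45812;  σ = 2·atan2(√a,√(1−a))
σ = 85.195° → d = Rσ = 6358·1.48693 = 9454 km

9454 km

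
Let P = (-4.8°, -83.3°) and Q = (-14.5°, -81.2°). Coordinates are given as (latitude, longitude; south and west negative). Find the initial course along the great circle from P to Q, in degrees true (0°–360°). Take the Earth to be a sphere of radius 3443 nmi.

168.1°

N = sin Δλ·cos φ₂ = +0.0355;  D = cos φ₁ sin φ₂ − sin φ₁ cos φ₂ cos Δλ = -0.1685
initial course = atan2(N, D) = 168.11°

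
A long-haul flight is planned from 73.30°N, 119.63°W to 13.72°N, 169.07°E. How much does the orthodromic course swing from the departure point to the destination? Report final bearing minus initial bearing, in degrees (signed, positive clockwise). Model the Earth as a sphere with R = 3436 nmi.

-59.3°

Initial bearing θ₁ = atan2(sin Δλ cos φ₂, cos φ₁ sin φ₂ − sin φ₁ cos φ₂ cos Δλ) = 255.96°
Final bearing θ₂ = (initial bearing from the destination back to the start) + 180° = 196.68°
Δθ = θ₂ − θ₁ = -59.3°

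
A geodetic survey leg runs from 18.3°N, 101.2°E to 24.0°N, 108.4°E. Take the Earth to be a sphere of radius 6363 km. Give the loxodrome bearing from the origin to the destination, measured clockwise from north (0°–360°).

Δψ = ln[tan(π/4+φ₂/2)/tan(π/4+φ₁/2)] = +0.1067
Δλ = +0.1257 rad (taken the short way round)
course = atan2(Δλ, Δψ) = 49.66°

49.7°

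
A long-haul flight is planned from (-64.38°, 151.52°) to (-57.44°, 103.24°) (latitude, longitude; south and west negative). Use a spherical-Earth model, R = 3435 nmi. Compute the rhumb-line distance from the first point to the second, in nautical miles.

1461 nmi

Δψ = ln[tan(π/4+φ₂/2)/tan(π/4+φ₁/2)] = +0.2503;  Δφ = +0.1211 rad,  Δλ = -0.8426 rad
q = Δφ/Δψ = 0.4840
d = R·√(Δφ² + q²Δλ²) = 3435·0.42541 = 1461 nmi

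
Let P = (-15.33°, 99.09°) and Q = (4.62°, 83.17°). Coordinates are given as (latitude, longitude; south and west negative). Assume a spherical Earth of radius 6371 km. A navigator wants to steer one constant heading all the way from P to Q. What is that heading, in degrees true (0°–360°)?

321.7°

Meridional parts: M(φ₁)=-0.2708, M(φ₂)=+0.0807 → ΔM = +0.3515;  Δλ = -0.2779 rad
tan C = Δλ / ΔM = -0.7904 → C = 321.68°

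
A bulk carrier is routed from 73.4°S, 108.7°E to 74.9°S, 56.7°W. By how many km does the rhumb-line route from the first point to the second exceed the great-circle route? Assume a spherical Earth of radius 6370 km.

Great circle: cos σ = sin φ₁ sin φ₂ + cos φ₁ cos φ₂ cos Δλ,  σ = 0.5487 rad → d_gc = 3495.1 km
Rhumb line: Δψ = -0.0959, q = Δφ/Δψ = 0.2729, d_rh = R√(Δφ²+q²Δλ²) = 5021.4 km
Excess = 5021.4 − 3495.1 = 1526.3 ≈ 1526 km

1526 km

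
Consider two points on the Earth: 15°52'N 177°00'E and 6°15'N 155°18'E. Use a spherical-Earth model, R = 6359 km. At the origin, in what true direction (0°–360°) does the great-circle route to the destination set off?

θ = atan2( sin Δλ·cos φ₂ ,  cos φ₁ sin φ₂ − sin φ₁ cos φ₂ cos Δλ )
  = atan2(-0.3675, -0.1478) = 248.09°

248.1°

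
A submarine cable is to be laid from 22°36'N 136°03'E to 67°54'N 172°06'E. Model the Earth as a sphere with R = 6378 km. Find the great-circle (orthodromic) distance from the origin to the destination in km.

cos σ = sin φ₁ sin φ₂ + cos φ₁ cos φ₂ cos Δλ
      = sin(22.60°)sin(67.90°) + cos(22.60°)cos(67.90°)cos(36.05°) = 0.6369
σ = 50.440° → d = Rσ = 6378·0.88035 = 5615 km

5615 km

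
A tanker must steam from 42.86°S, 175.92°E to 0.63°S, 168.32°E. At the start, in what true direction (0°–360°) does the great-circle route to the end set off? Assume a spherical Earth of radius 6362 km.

348.8°

θ = atan2( sin Δλ·cos φ₂ ,  cos φ₁ sin φ₂ − sin φ₁ cos φ₂ cos Δλ )
  = atan2(-0.1322, +0.6661) = 348.77°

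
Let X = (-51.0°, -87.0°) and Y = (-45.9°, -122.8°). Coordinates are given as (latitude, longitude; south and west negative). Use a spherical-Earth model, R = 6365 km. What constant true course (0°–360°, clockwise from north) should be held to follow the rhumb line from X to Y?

Δψ = ln[tan(π/4+φ₂/2)/tan(π/4+φ₁/2)] = +0.1344
Δλ = -0.6248 rad (taken the short way round)
course = atan2(Δλ, Δψ) = 282.14°

282.1°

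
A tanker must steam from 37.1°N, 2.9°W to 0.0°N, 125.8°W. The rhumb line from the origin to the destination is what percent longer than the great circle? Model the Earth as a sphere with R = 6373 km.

3.6%

Great circle: σ = 2.0189 rad → d_gc = Rσ = 12866.2 km
Rhumb: Δφ = -0.6475, Δλ = -2.1450, Δψ = -0.6982, q = Δφ/Δψ = 0.9274 → d_rh = R√(Δφ²+q²Δλ²) = 13333.0 km
Excess = (13333.0 − 12866.2) / 12866.2 = 466.8 / 12866.2 = 3.63% ≈ 3.6%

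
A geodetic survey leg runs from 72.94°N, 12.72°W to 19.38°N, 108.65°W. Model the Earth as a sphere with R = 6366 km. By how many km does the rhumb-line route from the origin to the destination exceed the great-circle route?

Great circle: cos σ = sin φ₁ sin φ₂ + cos φ₁ cos φ₂ cos Δλ,  σ = 1.2780 rad → d_gc = 8135.7 km
Rhumb line: Δψ = -1.5523, q = Δφ/Δψ = 0.6022, d_rh = R√(Δφ²+q²Δλ²) = 8752.8 km
Excess = 8752.8 − 8135.7 = 617.1 ≈ 617 km

617 km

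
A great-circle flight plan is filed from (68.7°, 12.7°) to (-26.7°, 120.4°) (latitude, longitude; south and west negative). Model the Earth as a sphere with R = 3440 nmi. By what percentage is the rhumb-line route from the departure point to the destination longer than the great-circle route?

4.5%

Great circle: σ = 2.1145 rad → d_gc = Rσ = 7273.8 nmi
Rhumb: Δφ = -1.6650, Δλ = +1.8797, Δψ = -2.1549, q = Δφ/Δψ = 0.7727 → d_rh = R√(Δφ²+q²Δλ²) = 7600.7 nmi
Excess = (7600.7 − 7273.8) / 7273.8 = 326.9 / 7273.8 = 4.49% ≈ 4.5%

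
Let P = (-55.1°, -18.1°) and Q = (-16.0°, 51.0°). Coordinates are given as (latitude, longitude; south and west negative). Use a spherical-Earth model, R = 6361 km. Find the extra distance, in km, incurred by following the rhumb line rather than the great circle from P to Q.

177 km

Great circle: cos σ = sin φ₁ sin φ₂ + cos φ₁ cos φ₂ cos Δλ,  σ = 1.1349 rad → d_gc = 7218.8 km
Rhumb line: Δψ = +0.8743, q = Δφ/Δψ = 0.7805, d_rh = R√(Δφ²+q²Δλ²) = 7395.7 km
Excess = 7395.7 − 7218.8 = 176.9 ≈ 177 km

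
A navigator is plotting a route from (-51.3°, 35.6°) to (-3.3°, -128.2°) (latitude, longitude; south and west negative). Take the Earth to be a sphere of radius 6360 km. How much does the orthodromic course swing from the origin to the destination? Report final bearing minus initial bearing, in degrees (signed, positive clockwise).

+148.3°

At departure: θ₁ = atan2(sin Δλ cos φ₂, cos φ₁ sin φ₂ − sin φ₁ cos φ₂ cos Δλ) = 199.55°
At arrival: θ₂ = atan2(sin Δλ cos φ₁, −cos φ₂ sin φ₁ + sin φ₂ cos φ₁ cos Δλ) = 347.90°
Δθ = θ₂ − θ₁ = +148.3°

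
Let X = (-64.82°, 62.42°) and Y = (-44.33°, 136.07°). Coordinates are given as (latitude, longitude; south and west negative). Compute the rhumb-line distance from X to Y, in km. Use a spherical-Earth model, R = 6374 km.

Δψ = ln[tan(π/4+φ₂/2)/tan(π/4+φ₁/2)] = +0.6341;  Δφ = +0.3576 rad,  Δλ = +1.2854 rad
q = Δφ/Δψ = 0.5640
d = R·√(Δφ² + q²Δλ²) = 6374·0.80835 = 5152 km

5152 km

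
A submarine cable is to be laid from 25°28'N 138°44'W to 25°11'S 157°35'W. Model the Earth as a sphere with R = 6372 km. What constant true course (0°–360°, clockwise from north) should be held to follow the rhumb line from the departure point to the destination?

199.8°

Meridional parts: M(φ₁)=+0.4599, M(φ₂)=-0.4544 → ΔM = -0.9143;  Δλ = -0.3290 rad
tan C = Δλ / ΔM = +0.3598 → C = 199.79°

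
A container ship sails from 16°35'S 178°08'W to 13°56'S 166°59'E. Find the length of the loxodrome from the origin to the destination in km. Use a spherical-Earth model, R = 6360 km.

1621 km

Rhumb course C = atan2(Δλ, Δψ) with Δψ = ln[tan(π/4+φ₂/2)/tan(π/4+φ₁/2)] = +0.0479, Δλ = -0.2598 → C = 280.46°
d = R·|Δφ| / |cos C| = 6360·0.04625 / 0.18151 = 1621 km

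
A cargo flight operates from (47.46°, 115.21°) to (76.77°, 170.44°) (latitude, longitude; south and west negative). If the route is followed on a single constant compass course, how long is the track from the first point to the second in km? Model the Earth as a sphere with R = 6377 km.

Rhumb course C = atan2(Δλ, Δψ) with Δψ = ln[tan(π/4+φ₂/2)/tan(π/4+φ₁/2)] = +1.2110, Δλ = +0.9639 → C = 38.52°
d = R·|Δφ| / |cos C| = 6377·0.51156 / 0.78239 = 4170 km

4170 km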